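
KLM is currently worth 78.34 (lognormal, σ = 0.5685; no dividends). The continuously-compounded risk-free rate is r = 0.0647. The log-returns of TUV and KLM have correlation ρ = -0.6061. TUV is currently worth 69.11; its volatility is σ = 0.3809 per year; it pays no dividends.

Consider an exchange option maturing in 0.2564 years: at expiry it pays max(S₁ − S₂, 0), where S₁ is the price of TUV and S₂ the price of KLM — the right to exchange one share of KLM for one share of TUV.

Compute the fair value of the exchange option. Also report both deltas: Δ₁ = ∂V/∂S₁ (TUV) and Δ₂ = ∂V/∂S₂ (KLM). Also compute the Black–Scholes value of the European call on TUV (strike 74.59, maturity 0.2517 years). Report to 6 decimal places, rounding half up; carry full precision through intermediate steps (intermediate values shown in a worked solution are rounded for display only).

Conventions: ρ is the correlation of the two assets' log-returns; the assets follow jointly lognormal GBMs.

σ_eff = √(σ₁² + σ₂² − 2ρσ₁σ₂) = √(0.3809² + 0.5685² − 2·-0.6061·0.3809·0.5685) = 0.854850
d₁ = (ln(S₁/S₂) + (q₂ − q₁ + σ_eff²/2)T) / (σ_eff√T) = (ln(69.11/78.34) + (0.0 − 0.0 + 0.365384)·0.2564) / 0.432862 = -0.073174
d₂ = d₁ − σ_eff√T = -0.073174 − 0.432862 = -0.506036
N(d₁) = 0.470834,  N(d₂) = 0.306416
V = S₁·e^{−q₁T}·N(d₁) − S₂·e^{−q₂T}·N(d₂) = 32.539319 − 24.004610 = 8.534709
Δ₁ = e^{−q₁T}·N(d₁) = 0.470834;  Δ₂ = −e^{−q₂T}·N(d₂) = -0.306416
[vanilla: TUV call K=74.59]
σ√T = 0.3809·√0.2517 = 0.191096
d₁ = (ln(S/K) + (r+σ²/2)T) / (σ√T) = (ln(69.11/74.59) + (0.0647+0.3809²/2)·0.2517) / 0.191096 = (-0.076307 + 0.034544) / 0.191096 = -0.218545
d₂ = d₁ − σ√T = -0.218545 − 0.191096 = -0.409641
e^{−rT} = 0.983847
N(d₁) = 0.413502,  N(d₂) = 0.341035
price = S·N(d₁) − K·e^{−rT}·N(d₂) = 28.577151 − 25.026874 = 3.550276

exchange price = 8.534709
Δ1 = 0.470834
Δ2 = -0.306416
price(TUV call K=74.59) = 3.550276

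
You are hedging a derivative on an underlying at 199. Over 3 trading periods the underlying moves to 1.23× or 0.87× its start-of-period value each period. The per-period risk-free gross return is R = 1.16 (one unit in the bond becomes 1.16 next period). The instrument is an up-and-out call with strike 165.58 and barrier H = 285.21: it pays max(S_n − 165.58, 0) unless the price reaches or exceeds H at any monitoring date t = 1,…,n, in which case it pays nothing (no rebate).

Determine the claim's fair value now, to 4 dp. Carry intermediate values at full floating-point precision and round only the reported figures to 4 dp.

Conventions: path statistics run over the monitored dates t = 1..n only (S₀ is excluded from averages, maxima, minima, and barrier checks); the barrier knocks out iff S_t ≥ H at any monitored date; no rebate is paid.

price = 16.7295

Set p* = 0.8056 (from d < R < u); the path-dependent value is the discounted p*-expectation over all price paths.
Enumerate all 2^3 = 8 price paths (U = up ×1.23, D = down ×0.87); each path with k up-moves has probability p*^k·(1−p*)^(3−k).
DDD: M=173.1300, payoff=0.0000, prob=0.007352
UDD: M=244.7700, payoff=19.6864, prob=0.030457
DUD: M=212.9499, payoff=19.6864, prob=0.030457
UUD: M=301.0671, payoff=0.0000, prob=0.126179
DDU: M=185.2664, payoff=19.6864, prob=0.030457
UDU: M=261.9284, payoff=96.3484, prob=0.126179
DUU: M=261.9284, payoff=96.3484, prob=0.126179
UUU: M=370.3125, payoff=0.0000, prob=0.522741
Price = Σ prob·payoff / R^3 = 26.113018 / 1.560896 = 16.7295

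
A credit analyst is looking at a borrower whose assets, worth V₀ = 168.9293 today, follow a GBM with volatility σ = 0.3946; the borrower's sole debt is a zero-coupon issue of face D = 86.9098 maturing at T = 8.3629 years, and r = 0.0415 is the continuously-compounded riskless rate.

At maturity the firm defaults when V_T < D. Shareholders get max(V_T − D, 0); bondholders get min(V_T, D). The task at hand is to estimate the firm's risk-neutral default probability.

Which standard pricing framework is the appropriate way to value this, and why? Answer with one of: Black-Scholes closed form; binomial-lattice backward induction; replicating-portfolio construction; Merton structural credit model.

Key observation: the data describe a firm's assets (V₀ = 168.9293, GBM) and a single zero-coupon debt of face 86.9098, so credit quantities follow from equity-as-call in the structural model.

framework: Merton structural credit model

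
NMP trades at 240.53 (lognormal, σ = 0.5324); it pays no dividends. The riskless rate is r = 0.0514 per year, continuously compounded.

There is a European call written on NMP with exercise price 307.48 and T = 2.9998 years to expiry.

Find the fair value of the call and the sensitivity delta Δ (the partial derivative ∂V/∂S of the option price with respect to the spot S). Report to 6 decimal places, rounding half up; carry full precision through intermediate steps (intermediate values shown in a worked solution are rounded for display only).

price = 78.435749
Δ = 0.641310

σ√T = 0.5324·√2.9998 = 0.922113
d₁ = (ln(S/K) + (r+σ²/2)T) / (σ√T) = (ln(240.53/307.48) + (0.0514+0.5324²/2)·2.9998) / 0.922113 = (-0.245565 + 0.579336) / 0.922113 = 0.361963
d₂ = d₁ − σ√T = 0.361963 − 0.922113 = -0.560150
e^{−rT} = 0.857109
N(d₁) = 0.641310,  N(d₂) = 0.287689
Call price V = S·N(d₁) − K·e^{−rT}·N(d₂) = 154.254329 − 75.818581 = 78.435749
Δ = N(d₁) = 0.641310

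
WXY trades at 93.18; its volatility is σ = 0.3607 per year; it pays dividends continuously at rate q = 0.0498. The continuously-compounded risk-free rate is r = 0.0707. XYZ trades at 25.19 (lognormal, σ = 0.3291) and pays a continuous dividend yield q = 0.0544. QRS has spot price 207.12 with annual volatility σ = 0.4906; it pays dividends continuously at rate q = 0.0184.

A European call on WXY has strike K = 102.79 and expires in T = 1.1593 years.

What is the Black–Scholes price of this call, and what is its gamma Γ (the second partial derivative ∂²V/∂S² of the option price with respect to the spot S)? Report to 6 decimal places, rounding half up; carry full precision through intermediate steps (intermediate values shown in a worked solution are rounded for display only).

price = 10.937957
Γ = 0.010406

σ√T = 0.3607·√1.1593 = 0.388369
d₁ = (ln(S/K) + (r−q+σ²/2)T) / (σ√T) = (ln(93.18/102.79) + (0.0707−0.0498+0.3607²/2)·1.1593) / 0.388369 = (-0.098155 + 0.099644) / 0.388369 = 0.003835
d₂ = d₁ − σ√T = 0.003835 − 0.388369 = -0.384533
e^{−rT} = 0.921306
e^{−qT} = 0.943902
N(d₁) = 0.501530,  N(d₂) = 0.350292
Call price V = S·e^{−qT}·N(d₁) − K·e^{−rT}·N(d₂) = 44.110955 − 33.172997 = 10.937957
φ(d₁) = (1/√(2π))·e^{−d₁²/2} = 0.398939
Γ = e^{−qT}·φ(d₁) / (S·σ·√T) = 0.010406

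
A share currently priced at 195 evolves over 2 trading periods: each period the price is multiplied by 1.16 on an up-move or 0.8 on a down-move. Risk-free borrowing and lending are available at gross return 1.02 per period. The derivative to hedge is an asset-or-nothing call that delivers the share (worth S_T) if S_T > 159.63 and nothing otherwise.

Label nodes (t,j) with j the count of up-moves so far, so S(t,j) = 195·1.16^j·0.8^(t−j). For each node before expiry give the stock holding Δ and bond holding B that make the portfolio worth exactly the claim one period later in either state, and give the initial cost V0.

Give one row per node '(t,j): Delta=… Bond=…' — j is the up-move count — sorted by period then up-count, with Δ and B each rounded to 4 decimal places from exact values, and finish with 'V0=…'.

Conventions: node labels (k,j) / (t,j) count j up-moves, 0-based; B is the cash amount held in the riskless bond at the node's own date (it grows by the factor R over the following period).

Risk-neutral probability p* = (R−d)/(u−d) = (1.02−0.8)/(1.16−0.8) = 0.6111.
Terminal payoffs: V(2,0)=0.0000, V(2,1)=180.9600, V(2,2)=262.3920
Node (1,0) S=156.0000: V=(p*·180.9600+(1−p*)·0.0000)/1.02=108.4183; Δ=(180.9600−0.0000)/(180.9600−124.8000)=3.2222; B=V−Δ·S=-394.2484
Node (1,1) S=226.2000: V=(p*·262.3920+(1−p*)·180.9600)/1.02=226.2000; Δ=(262.3920−180.9600)/(262.3920−180.9600)=1.0000; B=V−Δ·S=0.0000
Node (0,0) S=195.0000: V=(p*·226.2000+(1−p*)·108.4183)/1.02=176.8588; Δ=(226.2000−108.4183)/(226.2000−156.0000)=1.6778; B=V−Δ·S=-150.3126
Verification: the root portfolio costs Δ(0,0)·S0 + B(0,0) = 176.8588, matching V0.

(0,0): Delta=1.6778 Bond=-150.3126
(1,0): Delta=3.2222 Bond=-394.2484
(1,1): Delta=1.0000 Bond=0.0000
V0=176.8588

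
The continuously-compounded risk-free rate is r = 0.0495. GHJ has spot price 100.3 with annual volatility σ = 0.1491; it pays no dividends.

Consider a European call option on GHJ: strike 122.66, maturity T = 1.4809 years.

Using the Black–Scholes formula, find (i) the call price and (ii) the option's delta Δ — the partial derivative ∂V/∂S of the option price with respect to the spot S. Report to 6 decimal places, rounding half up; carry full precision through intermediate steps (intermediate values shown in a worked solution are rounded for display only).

price = 2.741476
Δ = 0.269464

σ√T = 0.1491·√1.4809 = 0.181443
d₁ = (ln(S/K) + (r+σ²/2)T) / (σ√T) = (ln(100.3/122.66) + (0.0495+0.1491²/2)·1.4809) / 0.181443 = (-0.201251 + 0.089765) / 0.181443 = -0.614436
d₂ = d₁ − σ√T = -0.614436 − 0.181443 = -0.795879
e^{−rT} = 0.929318
N(d₁) = 0.269464,  N(d₂) = 0.213051
Call price V = S·N(d₁) − K·e^{−rT}·N(d₂) = 27.027190 − 24.285713 = 2.741476
Δ = N(d₁) = 0.269464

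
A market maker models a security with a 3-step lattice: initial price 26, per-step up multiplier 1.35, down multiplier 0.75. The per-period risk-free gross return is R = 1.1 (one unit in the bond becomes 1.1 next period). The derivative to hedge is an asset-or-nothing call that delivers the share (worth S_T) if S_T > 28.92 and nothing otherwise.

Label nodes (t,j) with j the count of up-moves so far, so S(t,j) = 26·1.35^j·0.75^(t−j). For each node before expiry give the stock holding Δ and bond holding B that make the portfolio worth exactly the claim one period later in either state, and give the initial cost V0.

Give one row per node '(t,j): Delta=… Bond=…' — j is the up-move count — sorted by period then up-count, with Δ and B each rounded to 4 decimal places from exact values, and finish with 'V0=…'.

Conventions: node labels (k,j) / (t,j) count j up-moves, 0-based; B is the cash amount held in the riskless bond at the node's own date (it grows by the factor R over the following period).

(0,0): Delta=1.4278 Bond=-16.2244
(1,0): Delta=1.6108 Bond=-21.4163
(1,1): Delta=1.3551 Bond=-15.2973
(2,0): Delta=0.0000 Bond=0.0000
(2,1): Delta=2.2500 Bond=-40.3849
(2,2): Delta=1.0000 Bond=0.0000
V0=20.8971

Since d<R<u, set p* = (R−d)/(u−d) = 0.5833; price each node as the discounted p*-expectation of its children.
At maturity the claim pays: V(3,0)=0.0000, V(3,1)=0.0000, V(3,2)=35.5388, V(3,3)=63.9698
Node (2,0) S=14.6250: V=(p*·0.0000+(1−p*)·0.0000)/1.1=0.0000; Δ=(0.0000−0.0000)/(19.7438−10.9688)=0.0000; B=V−Δ·S=0.0000
Node (2,1) S=26.3250: V=(p*·35.5388+(1−p*)·0.0000)/1.1=18.8463; Δ=(35.5388−0.0000)/(35.5388−19.7438)=2.2500; B=V−Δ·S=-40.3849
Node (2,2) S=47.3850: V=(p*·63.9698+(1−p*)·35.5388)/1.1=47.3850; Δ=(63.9698−35.5388)/(63.9698−35.5388)=1.0000; B=V−Δ·S=0.0000
Node (1,0) S=19.5000: V=(p*·18.8463+(1−p*)·0.0000)/1.1=9.9943; Δ=(18.8463−0.0000)/(26.3250−14.6250)=1.6108; B=V−Δ·S=-21.4163
Node (1,1) S=35.1000: V=(p*·47.3850+(1−p*)·18.8463)/1.1=32.2672; Δ=(47.3850−18.8463)/(47.3850−26.3250)=1.3551; B=V−Δ·S=-15.2973
Node (0,0) S=26.0000: V=(p*·32.2672+(1−p*)·9.9943)/1.1=20.8971; Δ=(32.2672−9.9943)/(35.1000−19.5000)=1.4278; B=V−Δ·S=-16.2244
Check: Δ(0,0)·S0 + B(0,0) = 20.8971 = V0.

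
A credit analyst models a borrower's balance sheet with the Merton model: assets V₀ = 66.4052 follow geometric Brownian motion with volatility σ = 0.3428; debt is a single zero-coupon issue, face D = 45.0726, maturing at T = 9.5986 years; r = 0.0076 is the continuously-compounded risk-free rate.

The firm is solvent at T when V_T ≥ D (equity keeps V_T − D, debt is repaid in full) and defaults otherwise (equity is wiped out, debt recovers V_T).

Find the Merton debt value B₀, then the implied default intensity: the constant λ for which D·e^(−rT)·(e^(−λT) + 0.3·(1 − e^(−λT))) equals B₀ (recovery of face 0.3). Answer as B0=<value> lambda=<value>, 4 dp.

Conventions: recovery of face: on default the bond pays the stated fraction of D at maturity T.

Equity is a call on the firm's assets struck at D = 45.0726:
d₁ = [ln(V₀/D) + (r + σ²/2)T] / (σ√T)
   = [ln(66.4052/45.0726) + (0.0076 + 0.5·0.3428²)·9.5986] / (0.3428·√9.5986)
   = [0.387501 + 0.636924] / 1.062050 = 0.964573
d₂ = d₁ − σ√T = 0.964573 − 1.062050 = -0.097476
N(d₁) = 0.832621,  N(d₂) = 0.461174,  e^(−rT) = 0.929648
E₀ = V₀·N(d₁) − D·e^(−rT)·N(d₂)
   = 66.4052·0.832621 − 45.0726·0.929648·0.461174 = 35.966389
B₀ = V₀ − E₀ = 66.4052 − 35.966389 = 30.438811
e^(−λT) = (B₀·e^(rT)/D − 0.3)/(1 − 0.3) = (30.4388·1.075676/45.0726 − 0.3)/0.7 = 0.60919204
λ = −ln(0.60919204)/9.5986 = 0.051635

B0=30.4388 lambda=0.0516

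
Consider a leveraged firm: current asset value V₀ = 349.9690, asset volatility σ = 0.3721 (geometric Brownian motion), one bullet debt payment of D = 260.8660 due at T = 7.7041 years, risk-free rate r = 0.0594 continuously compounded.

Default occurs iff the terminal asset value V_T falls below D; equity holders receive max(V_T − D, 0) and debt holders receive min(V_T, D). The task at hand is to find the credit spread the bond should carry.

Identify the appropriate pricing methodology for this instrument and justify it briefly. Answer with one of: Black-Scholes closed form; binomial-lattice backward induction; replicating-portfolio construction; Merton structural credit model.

framework: Merton structural credit model

Key observation: the question is about default risk generated by asset-value dynamics against a debt face of 260.8660 — the structural framework prices exactly that.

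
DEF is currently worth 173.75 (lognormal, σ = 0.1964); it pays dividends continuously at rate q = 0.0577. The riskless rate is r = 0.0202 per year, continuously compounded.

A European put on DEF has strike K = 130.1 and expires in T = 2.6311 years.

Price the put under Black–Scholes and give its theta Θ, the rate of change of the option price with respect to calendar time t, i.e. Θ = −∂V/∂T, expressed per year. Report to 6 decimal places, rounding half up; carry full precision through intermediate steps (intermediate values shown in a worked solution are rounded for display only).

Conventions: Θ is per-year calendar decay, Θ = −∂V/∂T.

price = 7.260839
Θ = -3.814613

σ√T = 0.1964·√2.6311 = 0.318574
d₁ = (ln(S/K) + (r−q+σ²/2)T) / (σ√T) = (ln(173.75/130.1) + (0.0202−0.0577+0.1964²/2)·2.6311) / 0.318574 = (0.289314 − 0.047922) / 0.318574 = 0.757729
d₂ = d₁ − σ√T = 0.757729 − 0.318574 = 0.439155
e^{−rT} = 0.948239
e^{−qT} = 0.859148
N(−d₁) = 0.224307,  N(−d₂) = 0.330275
Put price V = K·e^{−rT}·N(−d₂) − S·e^{−qT}·N(−d₁) = 40.744659 − 33.483820 = 7.260839
φ(d₁) = (1/√(2π))·e^{−d₁²/2} = 0.299388
Θ = −S·e^{−qT}·φ(d₁)·σ/(2√T) − q·S·e^{−qT}·N(−d₁) + r·K·e^{−rT}·N(−d₂) = −2.705639 − 1.932016 + 0.823042 = -3.814613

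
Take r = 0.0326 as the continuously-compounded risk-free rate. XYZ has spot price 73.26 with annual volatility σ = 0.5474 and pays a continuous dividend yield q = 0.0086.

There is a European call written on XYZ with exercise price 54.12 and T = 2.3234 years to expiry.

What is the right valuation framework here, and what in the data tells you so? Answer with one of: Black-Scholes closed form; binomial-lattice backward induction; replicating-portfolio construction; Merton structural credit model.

Key observation: a European claim on XYZ (strike 54.12) — a lognormal (GBM) underlying with constant rate and volatility — has an exact closed-form value; no lattice or capital structure is involved.

framework: Black-Scholes closed form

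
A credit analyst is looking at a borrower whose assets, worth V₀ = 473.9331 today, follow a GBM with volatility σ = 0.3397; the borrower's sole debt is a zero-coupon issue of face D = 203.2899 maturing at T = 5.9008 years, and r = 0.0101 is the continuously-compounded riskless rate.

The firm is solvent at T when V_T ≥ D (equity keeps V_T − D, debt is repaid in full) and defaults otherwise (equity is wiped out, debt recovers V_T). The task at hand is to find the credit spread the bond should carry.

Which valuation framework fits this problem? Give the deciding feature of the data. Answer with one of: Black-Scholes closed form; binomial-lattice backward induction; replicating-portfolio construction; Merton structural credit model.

Key observation: with the firm-asset dynamics (V₀ = 473.9331) and a single zero-coupon liability of face 203.2899 given, debt value, spread, and default probability all derive from the option view of the balance sheet.

framework: Merton structural credit model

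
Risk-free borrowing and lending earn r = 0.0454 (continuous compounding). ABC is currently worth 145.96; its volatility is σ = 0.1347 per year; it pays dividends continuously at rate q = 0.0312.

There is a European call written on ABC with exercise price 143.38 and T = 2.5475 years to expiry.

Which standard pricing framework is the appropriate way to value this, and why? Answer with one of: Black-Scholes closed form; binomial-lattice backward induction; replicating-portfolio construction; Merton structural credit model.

framework: Black-Scholes closed form

Key observation: a European-exercise option on ABC struck at 143.38 — a GBM underlying with constant parameters — admits an analytic price: the data contain no early exercise, no discrete tree, no debt structure.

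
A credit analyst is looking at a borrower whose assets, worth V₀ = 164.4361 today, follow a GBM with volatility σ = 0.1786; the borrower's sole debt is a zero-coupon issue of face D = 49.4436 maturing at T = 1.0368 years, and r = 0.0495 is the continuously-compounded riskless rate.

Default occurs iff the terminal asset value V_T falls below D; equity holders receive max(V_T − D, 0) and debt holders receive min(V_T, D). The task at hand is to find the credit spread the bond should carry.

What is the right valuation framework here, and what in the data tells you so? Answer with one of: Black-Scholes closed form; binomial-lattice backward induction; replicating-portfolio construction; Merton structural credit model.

Key observation: a levered firm with one bullet debt due at 1.0368 years is the canonical structural-credit setup: equity is a call on the firm's assets struck at the face value.

framework: Merton structural credit model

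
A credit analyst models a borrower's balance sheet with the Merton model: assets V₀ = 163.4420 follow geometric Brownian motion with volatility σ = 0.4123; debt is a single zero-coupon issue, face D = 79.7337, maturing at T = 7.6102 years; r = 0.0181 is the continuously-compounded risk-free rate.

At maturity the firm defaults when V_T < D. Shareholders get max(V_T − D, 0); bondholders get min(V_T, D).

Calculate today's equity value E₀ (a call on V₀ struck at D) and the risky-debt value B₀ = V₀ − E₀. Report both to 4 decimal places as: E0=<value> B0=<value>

E0=108.4037 B0=55.0383

With assets at 163.4420 and a single debt payment of 79.7337 at 7.6102 years:
d₁ = [ln(V₀/D) + (r + σ²/2)T] / (σ√T)
   = [ln(163.4420/79.7337) + (0.0181 + 0.5·0.4123²)·7.6102] / (0.4123·√7.6102)
   = [0.717766 + 0.784578] / 1.137395 = 1.320864
d₂ = d₁ − σ√T = 1.320864 − 1.137395 = 0.183469
N(d₁) = 0.906727,  N(d₂) = 0.572785,  e^(−rT) = 0.871321
E₀ = V₀·N(d₁) − D·e^(−rT)·N(d₂)
   = 163.4420·0.906727 − 79.7337·0.871321·0.572785 = 108.403750
B₀ = V₀ − E₀ = 163.4420 − 108.403750 = 55.038250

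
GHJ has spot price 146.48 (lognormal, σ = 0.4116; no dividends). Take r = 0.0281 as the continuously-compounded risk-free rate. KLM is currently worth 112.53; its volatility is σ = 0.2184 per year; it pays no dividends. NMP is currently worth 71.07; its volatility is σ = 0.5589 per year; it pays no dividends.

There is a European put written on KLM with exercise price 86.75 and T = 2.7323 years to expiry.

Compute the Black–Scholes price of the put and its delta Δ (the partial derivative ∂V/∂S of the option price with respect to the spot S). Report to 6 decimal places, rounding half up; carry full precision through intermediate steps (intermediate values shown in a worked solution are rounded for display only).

price = 3.208734
Δ = -0.132659

σ√T = 0.2184·√2.7323 = 0.361008
d₁ = (ln(S/K) + (r+σ²/2)T) / (σ√T) = (ln(112.53/86.75) + (0.0281+0.2184²/2)·2.7323) / 0.361008 = (0.260189 + 0.141941) / 0.361008 = 1.113910
d₂ = d₁ − σ√T = 1.113910 − 0.361008 = 0.752902
e^{−rT} = 0.926096
N(−d₁) = 0.132659,  N(−d₂) = 0.225754
Put price V = K·e^{−rT}·N(−d₂) − S·N(−d₁) = 18.136837 − 14.928104 = 3.208734
Δ = −N(−d₁) = -0.132659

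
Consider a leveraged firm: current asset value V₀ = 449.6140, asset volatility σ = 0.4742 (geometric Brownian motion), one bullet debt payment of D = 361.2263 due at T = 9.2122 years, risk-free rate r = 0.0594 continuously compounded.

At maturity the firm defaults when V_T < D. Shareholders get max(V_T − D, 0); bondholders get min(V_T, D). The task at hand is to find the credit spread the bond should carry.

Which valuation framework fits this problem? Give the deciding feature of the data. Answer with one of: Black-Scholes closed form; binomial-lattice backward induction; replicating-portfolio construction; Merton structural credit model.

Key observation: the data describe a firm's assets (V₀ = 449.6140, GBM) and a single zero-coupon debt of face 361.2263, so credit quantities follow from equity-as-call in the structural model.

framework: Merton structural credit model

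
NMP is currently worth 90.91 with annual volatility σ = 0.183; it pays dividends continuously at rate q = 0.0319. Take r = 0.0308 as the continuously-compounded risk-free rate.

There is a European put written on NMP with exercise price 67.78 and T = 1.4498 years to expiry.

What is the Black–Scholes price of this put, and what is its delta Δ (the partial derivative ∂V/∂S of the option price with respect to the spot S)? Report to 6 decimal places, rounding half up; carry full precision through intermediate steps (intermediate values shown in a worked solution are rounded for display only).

σ√T = 0.183·√1.4498 = 0.220346
d₁ = (ln(S/K) + (r−q+σ²/2)T) / (σ√T) = (ln(90.91/67.78) + (0.0308−0.0319+0.183²/2)·1.4498) / 0.220346 = (0.293603 + 0.022681) / 0.220346 = 1.435398
d₂ = d₁ − σ√T = 1.435398 − 0.220346 = 1.215052
e^{−rT} = 0.956328
e^{−qT} = 0.954805
N(−d₁) = 0.075587,  N(−d₂) = 0.112173
Put price V = K·e^{−rT}·N(−d₂) − S·e^{−qT}·N(−d₁) = 7.271053 − 6.561033 = 0.710020
Δ = −e^{−qT}·N(−d₁) = -0.072171

price = 0.710020
Δ = -0.072171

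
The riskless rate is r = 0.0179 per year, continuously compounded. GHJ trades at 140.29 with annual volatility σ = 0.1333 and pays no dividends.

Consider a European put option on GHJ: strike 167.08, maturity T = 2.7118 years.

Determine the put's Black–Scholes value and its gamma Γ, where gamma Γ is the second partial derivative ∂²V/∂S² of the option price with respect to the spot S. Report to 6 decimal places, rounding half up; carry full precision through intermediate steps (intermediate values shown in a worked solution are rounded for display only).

price = 24.616062
Γ = 0.011626

σ√T = 0.1333·√2.7118 = 0.219512
d₁ = (ln(S/K) + (r+σ²/2)T) / (σ√T) = (ln(140.29/167.08) + (0.0179+0.1333²/2)·2.7118) / 0.219512 = (-0.174761 + 0.072634) / 0.219512 = -0.465245
d₂ = d₁ − σ√T = -0.465245 − 0.219512 = -0.684757
e^{−rT} = 0.952618
N(−d₁) = 0.679122,  N(−d₂) = 0.753251
Put price V = K·e^{−rT}·N(−d₂) − S·N(−d₁) = 119.890074 − 95.274012 = 24.616062
φ(d₁) = (1/√(2π))·e^{−d₁²/2} = 0.358021
Γ = φ(d₁) / (S·σ·√T) = 0.011626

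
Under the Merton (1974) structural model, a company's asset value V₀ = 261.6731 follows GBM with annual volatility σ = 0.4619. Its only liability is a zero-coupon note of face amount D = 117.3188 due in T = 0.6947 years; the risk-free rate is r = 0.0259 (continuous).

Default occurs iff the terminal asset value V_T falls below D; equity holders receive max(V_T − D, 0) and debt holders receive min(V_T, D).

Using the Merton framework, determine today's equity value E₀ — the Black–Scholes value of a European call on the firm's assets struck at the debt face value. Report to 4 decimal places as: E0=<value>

Apply the equity-as-call identities (strike 117.3188, horizon 0.6947 years):
d₁ = [ln(V₀/D) + (r + σ²/2)T] / (σ√T)
   = [ln(261.6731/117.3188) + (0.0259 + 0.5·0.4619²)·0.6947] / (0.4619·√0.6947)
   = [0.802201 + 0.092100] / 0.384987 = 2.322936
d₂ = d₁ − σ√T = 2.322936 − 0.384987 = 1.937949
N(d₁) = 0.989909,  N(d₂) = 0.973685,  e^(−rT) = 0.982168
E₀ = V₀·N(d₁) − D·e^(−rT)·N(d₂)
   = 261.6731·0.989909 − 117.3188·0.982168·0.973685 = 146.837852

E0=146.8379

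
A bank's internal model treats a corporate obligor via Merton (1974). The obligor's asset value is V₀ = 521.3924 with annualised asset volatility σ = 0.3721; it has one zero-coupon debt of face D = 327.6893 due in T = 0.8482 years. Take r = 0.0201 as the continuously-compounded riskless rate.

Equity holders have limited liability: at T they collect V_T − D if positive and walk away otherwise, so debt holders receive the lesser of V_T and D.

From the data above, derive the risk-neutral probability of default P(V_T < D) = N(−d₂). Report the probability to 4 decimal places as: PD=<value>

PD=0.1087

With assets at 521.3924 and a single debt payment of 327.6893 at 0.8482 years:
d₁ = [ln(V₀/D) + (r + σ²/2)T] / (σ√T)
   = [ln(521.3924/327.6893) + (0.0201 + 0.5·0.3721²)·0.8482] / (0.3721·√0.8482)
   = [0.464437 + 0.075769] / 0.342696 = 1.576343
d₂ = d₁ − σ√T = 1.576343 − 0.342696 = 1.233647
risk-neutral PD = N(−d₂) = N(-1.233647) = 0.108667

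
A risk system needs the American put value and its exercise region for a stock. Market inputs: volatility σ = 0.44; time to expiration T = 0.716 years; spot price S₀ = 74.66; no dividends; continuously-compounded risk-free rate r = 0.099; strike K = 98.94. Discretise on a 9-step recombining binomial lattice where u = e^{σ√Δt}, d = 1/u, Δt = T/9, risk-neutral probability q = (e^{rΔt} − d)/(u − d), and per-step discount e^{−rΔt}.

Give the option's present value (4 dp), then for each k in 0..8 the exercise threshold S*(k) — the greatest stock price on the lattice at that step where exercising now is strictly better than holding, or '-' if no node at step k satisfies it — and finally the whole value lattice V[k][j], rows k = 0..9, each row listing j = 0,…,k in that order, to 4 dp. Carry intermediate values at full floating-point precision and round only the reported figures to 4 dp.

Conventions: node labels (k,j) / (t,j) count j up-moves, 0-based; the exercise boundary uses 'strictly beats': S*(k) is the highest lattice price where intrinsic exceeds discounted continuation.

params: Δt=0.07956 u=1.13213 d=0.88329 q=0.50079 e^(-rΔt)=0.99215
t_9 payoffs: 74.5053 67.6214 58.7981 47.4890 32.9938 14.4149 0.0000 0.0000 0.0000 0.0000
t_8: node(8,0) S=27.6633 payoff=71.2767 vs cont=70.5005 → 71.2767 [stop]  node(8,1) S=35.4569 payoff=63.4831 vs cont=62.7069 → 63.4831 [stop]  node(8,2) S=45.4461 payoff=53.4939 vs cont=52.7178 → 53.4939 [stop]  node(8,3) S=58.2495 payoff=40.6905 vs cont=39.9143 → 40.6905 [stop]  node(8,4) S=74.6600 payoff=24.2800 vs cont=23.5038 → 24.2800 [stop]  node(8,5) S=95.6938 payoff=3.2462 vs cont=7.1396 → 7.1396 [wait]  node(8,6) S=122.6535 payoff=0.0000 vs cont=0.0000 → 0.0000 [wait]  node(8,7) S=157.2084 payoff=0.0000 vs cont=0.0000 → 0.0000 [wait]  node(8,8) S=201.4984 payoff=0.0000 vs cont=0.0000 → 0.0000 [wait]  ⇒ S*(8)=74.6600
t_7: node(7,0) S=31.3186 payoff=67.6214 vs cont=66.8452 → 67.6214 [stop]  node(7,1) S=40.1419 payoff=58.7981 vs cont=58.0219 → 58.7981 [stop]  node(7,2) S=51.4510 payoff=47.4890 vs cont=46.7128 → 47.4890 [stop]  node(7,3) S=65.9462 payoff=32.9938 vs cont=32.2176 → 32.9938 [stop]  node(7,4) S=84.5251 payoff=14.4149 vs cont=15.5731 → 15.5731 [wait]  node(7,5) S=108.3383 payoff=0.0000 vs cont=3.5362 → 3.5362 [wait]  node(7,6) S=138.8602 payoff=0.0000 vs cont=0.0000 → 0.0000 [wait]  node(7,7) S=177.9810 payoff=0.0000 vs cont=0.0000 → 0.0000 [wait]  ⇒ S*(7)=65.9462
t_6: node(6,0) S=35.4569 payoff=63.4831 vs cont=62.7069 → 63.4831 [stop]  node(6,1) S=45.4461 payoff=53.4939 vs cont=52.7178 → 53.4939 [stop]  node(6,2) S=58.2495 payoff=40.6905 vs cont=39.9143 → 40.6905 [stop]  node(6,3) S=74.6600 payoff=24.2800 vs cont=24.0793 → 24.2800 [stop]  node(6,4) S=95.6938 payoff=3.2462 vs cont=9.4703 → 9.4703 [wait]  node(6,5) S=122.6535 payoff=0.0000 vs cont=1.7515 → 1.7515 [wait]  node(6,6) S=157.2084 payoff=0.0000 vs cont=0.0000 → 0.0000 [wait]  ⇒ S*(6)=74.6600
t_5: node(5,0) S=40.1419 payoff=58.7981 vs cont=58.0219 → 58.7981 [stop]  node(5,1) S=51.4510 payoff=47.4890 vs cont=46.7128 → 47.4890 [stop]  node(5,2) S=65.9462 payoff=32.9938 vs cont=32.2176 → 32.9938 [stop]  node(5,3) S=84.5251 payoff=14.4149 vs cont=16.7312 → 16.7312 [wait]  node(5,4) S=108.3383 payoff=0.0000 vs cont=5.5608 → 5.5608 [wait]  node(5,5) S=138.8602 payoff=0.0000 vs cont=0.8675 → 0.8675 [wait]  ⇒ S*(5)=65.9462
t_4: node(4,0) S=45.4461 payoff=53.4939 vs cont=52.7178 → 53.4939 [stop]  node(4,1) S=58.2495 payoff=40.6905 vs cont=39.9143 → 40.6905 [stop]  node(4,2) S=74.6600 payoff=24.2800 vs cont=24.6547 → 24.6547 [wait]  node(4,3) S=95.6938 payoff=3.2462 vs cont=11.0498 → 11.0498 [wait]  node(4,4) S=122.6535 payoff=0.0000 vs cont=3.1853 → 3.1853 [wait]  ⇒ S*(4)=58.2495
t_3: node(3,0) S=51.4510 payoff=47.4890 vs cont=46.7128 → 47.4890 [stop]  node(3,1) S=65.9462 payoff=32.9938 vs cont=32.4037 → 32.9938 [stop]  node(3,2) S=84.5251 payoff=14.4149 vs cont=17.7016 → 17.7016 [wait]  node(3,3) S=108.3383 payoff=0.0000 vs cont=7.0556 → 7.0556 [wait]  ⇒ S*(3)=65.9462
t_2: node(2,0) S=58.2495 payoff=40.6905 vs cont=39.9143 → 40.6905 [stop]  node(2,1) S=74.6600 payoff=24.2800 vs cont=25.1368 → 25.1368 [wait]  node(2,2) S=95.6938 payoff=3.2462 vs cont=12.2731 → 12.2731 [wait]  ⇒ S*(2)=58.2495
t_1: node(1,0) S=65.9462 payoff=32.9938 vs cont=32.6433 → 32.9938 [stop]  node(1,1) S=84.5251 payoff=14.4149 vs cont=18.5482 → 18.5482 [wait]  ⇒ S*(1)=65.9462
t_0: node(0,0) S=74.6600 payoff=24.2800 vs cont=25.5575 → 25.5575 [wait]  ⇒ S*(0)=-

price = 25.5575
boundary = - 65.9462 58.2495 65.9462 58.2495 65.9462 74.6600 65.9462 74.6600
tree:
25.5575
32.9938 18.5482
40.6905 25.1368 12.2731
47.4890 32.9938 17.7016 7.0556
53.4939 40.6905 24.6547 11.0498 3.1853
58.7981 47.4890 32.9938 16.7312 5.5608 0.8675
63.4831 53.4939 40.6905 24.2800 9.4703 1.7515 0.0000
67.6214 58.7981 47.4890 32.9938 15.5731 3.5362 0.0000 0.0000
71.2767 63.4831 53.4939 40.6905 24.2800 7.1396 0.0000 0.0000 0.0000
74.5053 67.6214 58.7981 47.4890 32.9938 14.4149 0.0000 0.0000 0.0000 0.0000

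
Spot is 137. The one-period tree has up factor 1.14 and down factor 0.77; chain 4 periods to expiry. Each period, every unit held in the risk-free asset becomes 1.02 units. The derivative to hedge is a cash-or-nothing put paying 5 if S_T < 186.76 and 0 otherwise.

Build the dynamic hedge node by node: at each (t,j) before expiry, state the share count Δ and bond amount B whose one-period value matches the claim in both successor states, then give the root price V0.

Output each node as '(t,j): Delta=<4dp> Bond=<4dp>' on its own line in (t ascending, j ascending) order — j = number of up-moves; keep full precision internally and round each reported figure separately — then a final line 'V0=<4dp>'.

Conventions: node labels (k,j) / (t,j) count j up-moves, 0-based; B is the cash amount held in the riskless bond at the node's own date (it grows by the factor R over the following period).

Under the risk-neutral measure, an up-move has probability p* = (R−d)/(u−d) = 0.6757 and values discount at R = 1.02.
Expiry values: V(4,0)=5.0000, V(4,1)=5.0000, V(4,2)=5.0000, V(4,3)=5.0000, V(4,4)=0.0000
  t=3,j=0: stock 62.5450 → up 71.3013 (V=5.0000), down 48.1597 (V=5.0000). Price 4.9020; hedge Δ=0.0000, bond B=4.9020.
  t=3,j=1: stock 92.5991 → up 105.5630 (V=5.0000), down 71.3013 (V=5.0000). Price 4.9020; hedge Δ=0.0000, bond B=4.9020.
  t=3,j=2: stock 137.0948 → up 156.2881 (V=5.0000), down 105.5630 (V=5.0000). Price 4.9020; hedge Δ=0.0000, bond B=4.9020.
  t=3,j=3: stock 202.9715 → up 231.3875 (V=0.0000), down 156.2881 (V=5.0000). Price 1.5898; hedge Δ=-0.0666, bond B=15.1033.
  t=2,j=0: stock 81.2273 → up 92.5991 (V=4.9020), down 62.5450 (V=4.9020). Price 4.8058; hedge Δ=0.0000, bond B=4.8058.
  t=2,j=1: stock 120.2586 → up 137.0948 (V=4.9020), down 92.5991 (V=4.9020). Price 4.8058; hedge Δ=0.0000, bond B=4.8058.
  t=2,j=2: stock 178.0452 → up 202.9715 (V=1.5898), down 137.0948 (V=4.9020). Price 2.6118; hedge Δ=-0.0503, bond B=11.5635.
  t=1,j=0: stock 105.4900 → up 120.2586 (V=4.8058), down 81.2273 (V=4.8058). Price 4.7116; hedge Δ=0.0000, bond B=4.7116.
  t=1,j=1: stock 156.1800 → up 178.0452 (V=2.6118), down 120.2586 (V=4.8058). Price 3.2582; hedge Δ=-0.0380, bond B=9.1881.
  t=0,j=0: stock 137.0000 → up 156.1800 (V=3.2582), down 105.4900 (V=4.7116). Price 3.6565; hedge Δ=-0.0287, bond B=7.5846.
Sanity check at the root: Δ(0,0)·S0 + B(0,0) reproduces V0 = 3.6565.

(0,0): Delta=-0.0287 Bond=7.5846
(1,0): Delta=0.0000 Bond=4.7116
(1,1): Delta=-0.0380 Bond=9.1881
(2,0): Delta=0.0000 Bond=4.8058
(2,1): Delta=0.0000 Bond=4.8058
(2,2): Delta=-0.0503 Bond=11.5635
(3,0): Delta=0.0000 Bond=4.9020
(3,1): Delta=0.0000 Bond=4.9020
(3,2): Delta=0.0000 Bond=4.9020
(3,3): Delta=-0.0666 Bond=15.1033
V0=3.6565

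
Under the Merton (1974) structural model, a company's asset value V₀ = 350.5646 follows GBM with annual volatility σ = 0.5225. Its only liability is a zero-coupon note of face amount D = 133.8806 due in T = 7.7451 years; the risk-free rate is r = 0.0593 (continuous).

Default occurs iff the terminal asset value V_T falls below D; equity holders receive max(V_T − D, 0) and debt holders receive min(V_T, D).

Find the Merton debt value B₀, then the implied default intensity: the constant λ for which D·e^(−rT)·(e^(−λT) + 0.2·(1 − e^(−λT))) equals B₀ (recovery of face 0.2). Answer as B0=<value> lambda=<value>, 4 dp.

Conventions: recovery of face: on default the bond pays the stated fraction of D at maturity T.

Equity is a call on the firm's assets struck at D = 133.8806:
d₁ = [ln(V₀/D) + (r + σ²/2)T] / (σ√T)
   = [ln(350.5646/133.8806) + (0.0593 + 0.5·0.5225²)·7.7451] / (0.5225·√7.7451)
   = [0.962597 + 1.516515] / 1.454119 = 1.704890
d₂ = d₁ − σ√T = 1.704890 − 1.454119 = 0.250771
N(d₁) = 0.955892,  N(d₂) = 0.599004,  e^(−rT) = 0.631736
E₀ = V₀·N(d₁) − D·e^(−rT)·N(d₂)
   = 350.5646·0.955892 − 133.8806·0.631736·0.599004 = 284.439991
B₀ = V₀ − E₀ = 350.5646 − 284.439991 = 66.124609
e^(−λT) = (B₀·e^(rT)/D − 0.2)/(1 − 0.2) = (66.1246·1.582941/133.8806 − 0.2)/0.8 = 0.72728248
λ = −ln(0.72728248)/7.7451 = 0.041115

B0=66.1246 lambda=0.0411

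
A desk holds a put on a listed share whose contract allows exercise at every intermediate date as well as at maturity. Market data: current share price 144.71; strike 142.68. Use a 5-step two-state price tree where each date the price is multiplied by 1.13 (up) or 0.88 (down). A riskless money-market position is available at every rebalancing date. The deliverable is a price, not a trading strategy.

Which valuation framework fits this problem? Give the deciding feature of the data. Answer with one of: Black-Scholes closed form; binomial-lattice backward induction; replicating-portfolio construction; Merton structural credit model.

framework: binomial-lattice backward induction

Key observation: the defining feature is the embedded early-exercise option across 5 discrete dates on the spot-144.71 tree; pricing the strike-142.68 put means working backward with an exercise test at every node.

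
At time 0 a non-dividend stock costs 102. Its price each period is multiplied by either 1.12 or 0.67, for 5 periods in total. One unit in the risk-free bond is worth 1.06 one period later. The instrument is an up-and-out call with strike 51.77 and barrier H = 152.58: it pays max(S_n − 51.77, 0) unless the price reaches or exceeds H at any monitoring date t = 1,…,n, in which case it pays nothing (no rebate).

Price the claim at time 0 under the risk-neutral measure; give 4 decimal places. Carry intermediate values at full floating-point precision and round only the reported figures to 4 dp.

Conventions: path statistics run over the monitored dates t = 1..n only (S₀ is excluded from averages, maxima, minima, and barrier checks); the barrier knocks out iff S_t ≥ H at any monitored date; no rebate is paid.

price = 13.6242

Set p* = 0.8667 (from d < R < u); the path-dependent value is the discounted p*-expectation over all price paths.
Enumerate all 2^5 = 32 price paths (U = up ×1.12, D = down ×0.67); each path with k up-moves has probability p*^k·(1−p*)^(5−k).
DDDDD: M=68.3400, payoff=0.0000, prob=0.000042
UDDDD: M=114.2400, payoff=0.0000, prob=0.000274
DUDDD: M=76.5408, payoff=0.0000, prob=0.000274
UUDDD: M=127.9488, payoff=0.0000, prob=0.001780
DDUDD: M=68.3400, payoff=0.0000, prob=0.000274
UDUDD: M=114.2400, payoff=0.0000, prob=0.001780
DUUDD: M=85.7257, payoff=0.0000, prob=0.001780
UUUDD: M=143.3027, payoff=12.5586, prob=0.011573
DDDUD: M=68.3400, payoff=0.0000, prob=0.000274
UDDUD: M=114.2400, payoff=0.0000, prob=0.001780
DUDUD: M=76.5408, payoff=0.0000, prob=0.001780
UUDUD: M=127.9488, payoff=12.5586, prob=0.011573
DDUUD: M=68.3400, payoff=0.0000, prob=0.001780
UDUUD: M=114.2400, payoff=12.5586, prob=0.011573
DUUUD: M=96.0128, payoff=12.5586, prob=0.011573
UUUUD: M=160.4990, payoff=0.0000, prob=0.075222
DDDDU: M=68.3400, payoff=0.0000, prob=0.000274
UDDDU: M=114.2400, payoff=0.0000, prob=0.001780
DUDDU: M=76.5408, payoff=0.0000, prob=0.001780
UUDDU: M=127.9488, payoff=12.5586, prob=0.011573
DDUDU: M=68.3400, payoff=0.0000, prob=0.001780
UDUDU: M=114.2400, payoff=12.5586, prob=0.011573
DUUDU: M=85.7257, payoff=12.5586, prob=0.011573
UUUDU: M=143.3027, payoff=55.7643, prob=0.075222
DDDUU: M=68.3400, payoff=0.0000, prob=0.001780
UDDUU: M=114.2400, payoff=12.5586, prob=0.011573
DUDUU: M=76.5408, payoff=12.5586, prob=0.011573
UUDUU: M=127.9488, payoff=55.7643, prob=0.075222
DDUUU: M=68.3400, payoff=12.5586, prob=0.011573
UDUUU: M=114.2400, payoff=55.7643, prob=0.075222
DUUUU: M=107.5343, payoff=55.7643, prob=0.075222
UUUUU: M=179.7589, payoff=0.0000, prob=0.488946
Price = Σ prob·payoff / R^5 = 18.232260 / 1.338226 = 13.6242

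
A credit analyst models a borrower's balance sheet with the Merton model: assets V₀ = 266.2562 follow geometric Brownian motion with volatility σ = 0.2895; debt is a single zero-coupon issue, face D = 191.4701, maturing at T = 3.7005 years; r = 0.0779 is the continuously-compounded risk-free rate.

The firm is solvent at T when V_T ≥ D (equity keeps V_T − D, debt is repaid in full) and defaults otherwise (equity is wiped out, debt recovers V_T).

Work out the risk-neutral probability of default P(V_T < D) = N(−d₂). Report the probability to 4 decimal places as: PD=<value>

Apply the equity-as-call identities (strike 191.4701, horizon 3.7005 years):
d₁ = [ln(V₀/D) + (r + σ²/2)T] / (σ√T)
   = [ln(266.2562/191.4701) + (0.0779 + 0.5·0.2895²)·3.7005] / (0.2895·√3.7005)
   = [0.329727 + 0.443339] / 0.556902 = 1.388155
d₂ = d₁ − σ√T = 1.388155 − 0.556902 = 0.831253
risk-neutral PD = N(−d₂) = N(-0.831253) = 0.202915

PD=0.2029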